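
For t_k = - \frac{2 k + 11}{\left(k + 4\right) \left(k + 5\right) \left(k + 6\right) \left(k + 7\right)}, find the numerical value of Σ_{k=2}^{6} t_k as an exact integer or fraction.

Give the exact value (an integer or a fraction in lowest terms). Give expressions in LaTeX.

Σ = -95/6864

The ratio is (k + 4)*(2*k + 13)/((k + 8)*(2*k + 11)).
Gosper form: A/B · C(k+1)/C(k) with A=k + 4, B=k + 8, C=k + 11/2.
Set up (k + 4)·f(k+1) − (k + 7)·f(k) − (k + 11/2) = 0.
Bound: deg f ≤ 3.
A polynomial solution: f(k) = k*(k + 5)*(k + 10)/48.
R(k) = B(k−1)·f(k)/C(k) = k*(k + 5)*(k + 7)*(k + 10)/(24*(2*k + 11)); s_k = R·t_k = k*(-k - 10)/(24*(k**2 + 10*k + 24)).
s_(k+1) − s_k = (-2*k - 11)/(k**4 + 22*k**3 + 179*k**2 + 638*k + 840) = t_k.
Sum = s_(7) − s_(2); s_(7) = -119/3432, s_(2) = -1/48 ⇒ -95/6864.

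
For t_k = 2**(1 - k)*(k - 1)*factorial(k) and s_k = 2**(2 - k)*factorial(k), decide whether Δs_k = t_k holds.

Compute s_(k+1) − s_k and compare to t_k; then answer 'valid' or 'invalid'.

valid; difference matches t_k

s_(k+1) = 2**(1 - k)*factorial(k + 1)
s_(k+1) − s_k = 2**(1 - k)*(k - 1)*factorial(k)
(s_(k+1) − s_k) − t_k = 0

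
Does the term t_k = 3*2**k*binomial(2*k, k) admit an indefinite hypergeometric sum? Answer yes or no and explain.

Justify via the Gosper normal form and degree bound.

No — t_k has no hypergeometric antidifference.

Step 1: r(k) = 4*(2*k + 1)/(k + 1).
A = 8*k + 4, B = k + 1, C = 1.
f must satisfy (8*k + 4)·f(k+1) − (k)·f(k) = 1.
d = -1 from the (1,1,0) case.
Negative degree bound (-1): no f exists, t_k not Gosper-summable.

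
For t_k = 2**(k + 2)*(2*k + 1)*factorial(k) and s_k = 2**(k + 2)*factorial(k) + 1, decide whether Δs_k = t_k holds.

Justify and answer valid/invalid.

Valid: the claim telescopes to t_k.

s_(k+1) = 2**(k + 3)*factorial(k + 1) + 1
s_(k+1) − s_k = 2**(k + 2)*(2*k + 1)*factorial(k)
(s_(k+1) − s_k) − t_k = 0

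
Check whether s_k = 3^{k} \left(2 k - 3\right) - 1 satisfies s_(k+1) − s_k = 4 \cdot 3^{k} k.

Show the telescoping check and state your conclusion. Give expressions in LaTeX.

s_(k+1) = 3**(k + 1)*(2*k - 1) - 1
s_(k+1) − s_k = 4*3**k*k
(s_(k+1) − s_k) − t_k = 0

Valid — Δs_k = t_k.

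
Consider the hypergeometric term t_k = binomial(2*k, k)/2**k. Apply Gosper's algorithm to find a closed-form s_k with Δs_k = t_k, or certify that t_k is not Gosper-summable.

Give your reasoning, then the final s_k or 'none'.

t_(k+1)/t_k = (2*k + 1)/(k + 1).
Gosper form: A/B · C(k+1)/C(k) with A=2*k + 1, B=k + 1, C=1.
f must satisfy (2*k + 1)·f(k+1) − (k)·f(k) = 1.
Degrees (1,1,0) ⇒ d ≤ -1.
Negative degree bound (-1): no f exists, t_k not Gosper-summable.

none (Gosper's algorithm certifies no s_k)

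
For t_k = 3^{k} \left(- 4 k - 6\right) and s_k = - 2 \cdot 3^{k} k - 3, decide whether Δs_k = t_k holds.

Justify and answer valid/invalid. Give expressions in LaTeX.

s_(k+1) = 6*3**k*(-k - 1) - 3
s_(k+1) − s_k = 3**k*(-4*k - 6)
(s_(k+1) − s_k) − t_k = 0

Valid: the claim telescopes to t_k.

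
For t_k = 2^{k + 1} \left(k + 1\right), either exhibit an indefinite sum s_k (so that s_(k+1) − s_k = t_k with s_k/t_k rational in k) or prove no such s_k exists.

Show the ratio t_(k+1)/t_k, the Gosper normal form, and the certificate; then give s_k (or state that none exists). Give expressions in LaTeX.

s_k = 2^{k + 1} \left(k - 1\right)

t_(k+1)/t_k = 2*(k + 2)/(k + 1).
Take A(k)=2, B(k)=1, C(k)=k + 1.
Set up (2)·f(k+1) − (1)·f(k) − (k + 1) = 0.
Bound: deg f ≤ 1.
Coefficient equations give f(k) = k - 1.
So s_k = (B(k−1)f/C)·t_k = ((k - 1)/(k + 1))·t_k = 2**(k + 1)*(k - 1).
Check: Δs_k = 2**(k + 1)*(k + 1). ✓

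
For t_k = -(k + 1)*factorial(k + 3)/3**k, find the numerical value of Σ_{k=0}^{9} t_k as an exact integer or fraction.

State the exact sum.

t_(k+1)/t_k = (k + 2)*(k + 4)/(3*(k + 1)).
Normal form (A,B,C) = (k/3 + 4/3, 1, k + 1).
Key eq: (k/3 + 4/3)·f(k+1) = (1)·f(k) + (k + 1).
Degrees (1,0,1) ⇒ d ≤ 0.
Coefficient equations give f(k) = 3.
So s_k = (B(k−1)f/C)·t_k = (3/(k + 1))·t_k = -3**(1 - k)*factorial(k + 3).
Check: Δs_k = -(k + 1)*factorial(k + 3)/3**k. ✓
Sum = s_(10) − s_(0); s_(10) = -25625600/81, s_(0) = -18 ⇒ -25624142/81.

Σ = -25624142/81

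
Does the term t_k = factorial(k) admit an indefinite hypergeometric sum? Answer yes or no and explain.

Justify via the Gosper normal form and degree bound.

The ratio is k + 1.
Gosper form: A/B · C(k+1)/C(k) with A=k + 1, B=1, C=1.
Set up (k + 1)·f(k+1) − (1)·f(k) − (1) = 0.
From deg A=1, deg B=0, deg C=0: d=-1.
d = -1 < 0 ⇒ no nonzero polynomial f; not summable.

No — key equation has no polynomial f.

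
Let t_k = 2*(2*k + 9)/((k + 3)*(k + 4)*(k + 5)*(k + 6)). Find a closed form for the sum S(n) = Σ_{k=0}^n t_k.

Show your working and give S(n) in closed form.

S(n) = 2*(n**2 + 10*n + 9)/(15*(n**2 + 10*n + 24))

t_(k+1)/t_k = (k + 3)*(2*k + 11)/((k + 7)*(2*k + 9)).
A = k + 3, B = k + 7, C = k + 9/2.
Solve (k + 3)·f(k+1) − (k + 6)·f(k) = k + 9/2.
Bound: deg f ≤ 3.
Coefficient equations give f(k) = k*(k + 4)*(k + 8)/30.
So s_k = (B(k−1)f/C)·t_k = (k*(k + 4)*(k + 6)*(k + 8)/(15*(2*k + 9)))·t_k = 2*k*(k + 8)/(15*(k**2 + 8*k + 15)).
Verify: 2*(2*k + 9)/(k**4 + 18*k**3 + 119*k**2 + 342*k + 360) matches t_k.
Σ_(k=0)^n t_k = s_(n+1) − s_(0) = (2*(n**2 + 10*n + 9)/(15*(n**2 + 10*n + 24))) − (0), i.e. 2*(n**2 + 10*n + 9)/(15*(n**2 + 10*n + 24)).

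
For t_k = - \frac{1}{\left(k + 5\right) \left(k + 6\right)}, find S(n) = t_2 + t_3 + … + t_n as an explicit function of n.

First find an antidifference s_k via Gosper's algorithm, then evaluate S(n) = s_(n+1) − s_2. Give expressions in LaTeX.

S(n) = \frac{1 - n}{7 \left(n + 6\right)}

t_(k+1)/t_k = (k + 5)/(k + 7).
Factor: A=k + 5; B=k + 7; C=1.
Need (k + 5)·f(k+1) − (k + 6)·f(k) = 1.
d = 1 from the (1,1,0) case.
Solve for f: f(k) = k/5 (degree 1 ≤ 1).
Then R = B(k−1)f/C = k*(k + 6)/5, so s_k = R(k)·t_k = -k/(5*k + 25).
s_(k+1) − s_k = -1/(k**2 + 11*k + 30) = t_k.
s_(n+1) = (-n - 1)/(5*(n + 6)) and s_(2) = -2/35, so S(n) = (1 - n)/(7*(n + 6)).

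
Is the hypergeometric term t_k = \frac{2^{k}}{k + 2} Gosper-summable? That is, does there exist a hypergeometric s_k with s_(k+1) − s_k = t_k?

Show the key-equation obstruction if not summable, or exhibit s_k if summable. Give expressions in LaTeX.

No — negative degree bound, so no certificate f.

Compute t_(k+1)/t_k: get 2*(k + 2)/(k + 3).
Gosper form: A/B · C(k+1)/C(k) with A=2*k + 4, B=k + 3, C=1.
f must satisfy (2*k + 4)·f(k+1) − (k + 2)·f(k) = 1.
Bound: deg f ≤ -1.
deg f ≤ -1 is impossible — no certificate.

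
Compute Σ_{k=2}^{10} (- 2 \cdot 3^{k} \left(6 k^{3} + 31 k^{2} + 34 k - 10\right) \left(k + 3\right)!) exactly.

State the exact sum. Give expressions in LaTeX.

r(k) = 3*(6*k**4 + 73*k**3 + 310*k**2 + 517*k + 244)/(6*k**3 + 31*k**2 + 34*k - 10) after simplifying.
Gosper form: A/B · C(k+1)/C(k) with A=3*k + 12, B=1, C=k**3 + 31*k**2/6 + 17*k/3 - 5/3.
Need (3*k + 12)·f(k+1) − (1)·f(k) = k**3 + 31*k**2/6 + 17*k/3 - 5/3.
Degrees (1,0,3) ⇒ d ≤ 2.
Solving with deg f ≤ 2: f(k) = (2*k**2 - k - 2)/6.
Then R = B(k−1)f/C = (2*k**2 - k - 2)/(6*k**3 + 31*k**2 + 34*k - 10), so s_k = R(k)·t_k = 2*3**k*(-2*k**2 + k + 2)*factorial(k + 3).
Verify: -2*3**k*(6*k**3 + 31*k**2 + 34*k - 10)*factorial(k + 3) matches t_k.
Sum = s_(11) − s_(2); s_(11) = -7073064720052531200, s_(2) = -8640 ⇒ -7073064720052522560.

Σ = -7073064720052522560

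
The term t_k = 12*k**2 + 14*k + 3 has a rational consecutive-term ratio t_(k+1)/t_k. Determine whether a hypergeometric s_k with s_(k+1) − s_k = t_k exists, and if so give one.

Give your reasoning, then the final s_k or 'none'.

r(k) = (12*k**2 + 38*k + 29)/(12*k**2 + 14*k + 3) after simplifying.
Factor: A=1; B=1; C=k**2 + 7*k/6 + 1/4.
Solve (1)·f(k+1) − (1)·f(k) = k**2 + 7*k/6 + 1/4.
deg f ≤ 3 (via 0,0,2).
Coefficient equations give f(k) = k*(4*k**2 + k - 2)/12.
So s_k = (B(k−1)f/C)·t_k = (k*(4*k**2 + k - 2)/(12*k**2 + 14*k + 3))·t_k = k*(4*k**2 + k - 2).
Δs = 12*k**2 + 14*k + 3, as required.

s_k = k*(4*k**2 + k - 2)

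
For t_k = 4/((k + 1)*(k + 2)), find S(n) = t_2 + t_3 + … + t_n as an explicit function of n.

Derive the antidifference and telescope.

S(n) = 4*(n - 1)/(3*(n + 2))

r(k) = (k + 1)/(k + 3) after simplifying.
Gosper form: A/B · C(k+1)/C(k) with A=k + 1, B=k + 3, C=1.
Key eq: (k + 1)·f(k+1) = (k + 2)·f(k) + (1).
d = 1 from the (1,1,0) case.
Solving with deg f ≤ 1: f(k) = k.
Then R = B(k−1)f/C = k*(k + 2), so s_k = R(k)·t_k = 4*k/(k + 1).
Check: Δs_k = 4/(k**2 + 3*k + 2). ✓
Σ_(k=2)^n t_k = s_(n+1) − s_(2) = (4*(n + 1)/(n + 2)) − (8/3), i.e. 4*(n - 1)/(3*(n + 2)).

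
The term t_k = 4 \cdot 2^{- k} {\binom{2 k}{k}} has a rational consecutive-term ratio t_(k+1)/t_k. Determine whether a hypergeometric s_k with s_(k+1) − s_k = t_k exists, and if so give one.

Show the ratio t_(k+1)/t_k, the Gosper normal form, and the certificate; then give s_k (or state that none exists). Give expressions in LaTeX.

t_(k+1)/t_k = (2*k + 1)/(k + 1).
Gosper form: A/B · C(k+1)/C(k) with A=2*k + 1, B=k + 1, C=1.
f must satisfy (2*k + 1)·f(k+1) − (k)·f(k) = 1.
Bound: deg f ≤ -1.
Negative degree bound (-1): no f exists, t_k not Gosper-summable.

no hypergeometric antidifference exists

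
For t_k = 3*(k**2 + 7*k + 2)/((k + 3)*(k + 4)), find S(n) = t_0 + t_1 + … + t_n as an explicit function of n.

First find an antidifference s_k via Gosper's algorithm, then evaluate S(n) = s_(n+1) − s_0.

S(n) = (3*n**2 + 5*n + 2)/(n + 4)

Compute t_(k+1)/t_k: get (k + 3)*(7*k + (k + 1)**2 + 9)/((k + 5)*(k**2 + 7*k + 2)).
Factor: A=k + 3; B=k + 5; C=k**2 + 7*k + 2.
Solve (k + 3)·f(k+1) − (k + 4)·f(k) = k**2 + 7*k + 2.
From deg A=1, deg B=1, deg C=2: d=2.
Solve for f: f(k) = k*(3*k - 1)/3 (degree 2 ≤ 2).
So s_k = (B(k−1)f/C)·t_k = (k*(k + 4)*(3*k - 1)/(3*(k**2 + 7*k + 2)))·t_k = k*(3*k - 1)/(k + 3).
s_(k+1) − s_k = 3*(k**2 + 7*k + 2)/(k**2 + 7*k + 12) = t_k.
Telescope: S(n) = s_(n+1) − s_(0) = (3*n**2 + 5*n + 2)/(n + 4) − (0) = (3*n**2 + 5*n + 2)/(n + 4).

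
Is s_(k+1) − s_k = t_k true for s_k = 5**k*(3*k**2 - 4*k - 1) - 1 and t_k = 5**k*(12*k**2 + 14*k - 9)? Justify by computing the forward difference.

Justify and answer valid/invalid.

valid (s_(k+1) − s_k reduces to t_k)

s_(k+1) = 5**(k + 1)*(-4*k + 3*(k + 1)**2 - 5) - 1
s_(k+1) − s_k = 5**k*(12*k**2 + 14*k - 9)
(s_(k+1) − s_k) − t_k = 0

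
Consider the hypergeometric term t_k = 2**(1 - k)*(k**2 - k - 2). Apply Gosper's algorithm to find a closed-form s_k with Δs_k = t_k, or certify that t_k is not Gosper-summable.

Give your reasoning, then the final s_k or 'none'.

s_k = 2**(2 - k)*k*(-k - 1)

The ratio is (k**2 + k - 2)/(2*(k**2 - k - 2)).
Gosper form: A/B · C(k+1)/C(k) with A=1/2, B=1, C=k**2 - k - 2.
Solve (1/2)·f(k+1) − (1)·f(k) = k**2 - k - 2.
deg f ≤ 2 (via 0,0,2).
Solve for f: f(k) = -2*k*(k + 1) (degree 2 ≤ 2).
Then R = B(k−1)f/C = -2*k/(k - 2), so s_k = R(k)·t_k = 2**(2 - k)*k*(-k - 1).
s_(k+1) − s_k = 2**(1 - k)*(k - 2)*(k + 1) = t_k.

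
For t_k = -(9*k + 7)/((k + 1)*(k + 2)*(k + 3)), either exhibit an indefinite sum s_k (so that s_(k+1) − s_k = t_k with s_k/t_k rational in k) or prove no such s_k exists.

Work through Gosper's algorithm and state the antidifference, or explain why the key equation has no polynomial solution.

t_(k+1)/t_k = (k + 1)*(9*k + 16)/((k + 4)*(9*k + 7)).
Normal form (A,B,C) = (k + 1, k + 4, k + 7/9).
Solve (k + 1)·f(k+1) − (k + 3)·f(k) = k + 7/9.
deg f ≤ 2 (via 1,1,1).
A polynomial solution: f(k) = k*(4*k + 3)/9.
Certificate R = B(k−1)f/C = k*(k + 3)*(4*k + 3)/(9*k + 7) gives s_k = k*(-4*k - 3)/((k + 1)*(k + 2)).
Δs = (-9*k - 7)/(k**3 + 6*k**2 + 11*k + 6), as required.

s_k = k*(-4*k - 3)/((k + 1)*(k + 2))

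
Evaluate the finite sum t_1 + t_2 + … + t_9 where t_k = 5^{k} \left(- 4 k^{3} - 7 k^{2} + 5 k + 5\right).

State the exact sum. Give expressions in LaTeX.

Σ = -7812500005

The ratio is 5*(4*k**3 + 19*k**2 + 21*k + 1)/(4*k**3 + 7*k**2 - 5*k - 5).
Normal form (A,B,C) = (5, 1, k**3 + 7*k**2/4 - 5*k/4 - 5/4).
Need (5)·f(k+1) − (1)·f(k) = k**3 + 7*k**2/4 - 5*k/4 - 5/4.
From deg A=0, deg B=0, deg C=3: d=3.
A polynomial solution: f(k) = k**2*(k - 2)/4.
Get s_k = R·t_k = 5**k*k**2*(2 - k) with R(k) = B(k−1)f(k)/C(k) = k**2*(k - 2)/(4*k**3 + 7*k**2 - 5*k - 5).
Verify: 5**k*(-4*k**3 - 7*k**2 + 5*k + 5) matches t_k.
Evaluate s at k=10 and k=1: -7812500000 and 5; difference -7812500005.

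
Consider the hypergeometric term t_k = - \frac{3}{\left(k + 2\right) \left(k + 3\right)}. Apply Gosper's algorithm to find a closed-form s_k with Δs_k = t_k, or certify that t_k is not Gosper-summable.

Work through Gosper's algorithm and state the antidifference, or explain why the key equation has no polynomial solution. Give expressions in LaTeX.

Step 1: r(k) = (k + 2)/(k + 4).
Normal form (A,B,C) = (k + 2, k + 4, 1).
f must satisfy (k + 2)·f(k+1) − (k + 3)·f(k) = 1.
d = 1 from the (1,1,0) case.
Solving with deg f ≤ 1: f(k) = k/2.
Get s_k = R·t_k = -3*k/(2*k + 4) with R(k) = B(k−1)f(k)/C(k) = k*(k + 3)/2.
Verify: -3/(k**2 + 5*k + 6) matches t_k.

s_k = - \frac{3 k}{2 k + 4}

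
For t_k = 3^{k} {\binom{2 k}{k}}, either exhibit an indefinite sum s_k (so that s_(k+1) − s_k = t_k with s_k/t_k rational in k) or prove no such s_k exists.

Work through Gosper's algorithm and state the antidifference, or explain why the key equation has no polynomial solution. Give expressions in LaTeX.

t_(k+1)/t_k = 6*(2*k + 1)/(k + 1).
So A=12*k + 6 and B=k + 1, with C=1.
Key eq: (12*k + 6)·f(k+1) = (k)·f(k) + (1).
From deg A=1, deg B=1, deg C=0: d=-1.
Bound -1 < 0, so the key equation has no polynomial solution.

no hypergeometric antidifference exists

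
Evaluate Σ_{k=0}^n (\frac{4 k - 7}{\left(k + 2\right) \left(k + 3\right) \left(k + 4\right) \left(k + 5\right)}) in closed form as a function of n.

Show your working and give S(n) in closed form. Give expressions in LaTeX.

S(n) = \frac{- n^{3} - 12 n^{2} - 95 n - 84}{24 \left(n^{3} + 12 n^{2} + 47 n + 60\right)}

t_(k+1)/t_k = (k + 2)*(4*k - 3)/((k + 6)*(4*k - 7)).
Gosper form: A/B · C(k+1)/C(k) with A=k + 2, B=k + 6, C=k - 7/4.
Set up (k + 2)·f(k+1) − (k + 5)·f(k) − (k - 7/4) = 0.
Bound: deg f ≤ 3.
Coefficient equations give f(k) = -k*(k**2 + 9*k + 74)/96.
Get s_k = R·t_k = k*(-k**2 - 9*k - 74)/(24*(k + 2)*(k + 3)*(k + 4)) with R(k) = B(k−1)f(k)/C(k) = -k*(k + 5)*(k**2 + 9*k + 74)/(24*(4*k - 7)).
Δs = (4*k - 7)/(k**4 + 14*k**3 + 71*k**2 + 154*k + 120), as required.
Σ_(k=0)^n t_k = s_(n+1) − s_(0) = ((-n**3 - 12*n**2 - 95*n - 84)/(24*(n**3 + 12*n**2 + 47*n + 60))) − (0), i.e. (-n**3 - 12*n**2 - 95*n - 84)/(24*(n**3 + 12*n**2 + 47*n + 60)).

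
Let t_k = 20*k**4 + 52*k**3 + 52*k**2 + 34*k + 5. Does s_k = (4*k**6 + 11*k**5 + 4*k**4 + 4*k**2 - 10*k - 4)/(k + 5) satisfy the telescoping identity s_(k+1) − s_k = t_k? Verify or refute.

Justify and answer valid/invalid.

Invalid: residual 3*(-16*k**5 - 149*k**4 - 314*k**3 - 290*k**2 - 179*k - 27)/(k**2 + 11*k + 30) ≠ 0.

s_(k+1) = (4*k**6 + 35*k**5 + 119*k**4 + 206*k**3 + 198*k**2 + 93*k + 9)/(k + 6)
s_(k+1) − s_k = (20*k**6 + 224*k**5 + 777*k**4 + 1224*k**3 + 1069*k**2 + 538*k + 69)/(k**2 + 11*k + 30)
(s_(k+1) − s_k) − t_k = 3*(-16*k**5 - 149*k**4 - 314*k**3 - 290*k**2 - 179*k - 27)/(k**2 + 11*k + 30)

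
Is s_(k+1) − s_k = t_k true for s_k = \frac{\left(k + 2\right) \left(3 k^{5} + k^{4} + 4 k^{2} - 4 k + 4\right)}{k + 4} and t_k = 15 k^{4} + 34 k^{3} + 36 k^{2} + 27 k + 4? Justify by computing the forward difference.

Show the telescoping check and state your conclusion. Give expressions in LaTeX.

Invalid: residual \frac{2 \left(- 12 k^{5} - 93 k^{4} - 172 k^{3} - 167 k^{2} - 116 k - 12\right)}{k^{2} + 9 k + 20} ≠ 0.

s_(k+1) = (k + 3)*(-4*k + 3*(k + 1)**5 + (k + 1)**4 + 4*(k + 1)**2)/(k + 5)
s_(k+1) − s_k = (15*k**6 + 145*k**5 + 456*k**4 + 687*k**3 + 633*k**2 + 344*k + 56)/(k**2 + 9*k + 20)
(s_(k+1) − s_k) − t_k = 2*(-12*k**5 - 93*k**4 - 172*k**3 - 167*k**2 - 116*k - 12)/(k**2 + 9*k + 20)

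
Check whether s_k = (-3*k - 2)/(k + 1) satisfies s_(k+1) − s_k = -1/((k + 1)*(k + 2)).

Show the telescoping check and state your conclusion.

valid (s_(k+1) − s_k reduces to t_k)

s_(k+1) = (-3*k - 5)/(k + 2)
s_(k+1) − s_k = -1/(k**2 + 3*k + 2)
(s_(k+1) − s_k) − t_k = 0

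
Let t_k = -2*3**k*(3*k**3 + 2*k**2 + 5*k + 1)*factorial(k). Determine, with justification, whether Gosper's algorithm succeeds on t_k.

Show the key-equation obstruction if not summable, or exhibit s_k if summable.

Compute t_(k+1)/t_k: get 3*(3*k**4 + 14*k**3 + 29*k**2 + 29*k + 11)/(3*k**3 + 2*k**2 + 5*k + 1).
So A=3*k + 3 and B=1, with C=k**3 + 2*k**2/3 + 5*k/3 + 1/3.
Solve (3*k + 3)·f(k+1) − (1)·f(k) = k**3 + 2*k**2/3 + 5*k/3 + 1/3.
Degrees (1,0,3) ⇒ d ≤ 2.
Solve for f: f(k) = (k**2 - 2*k + 2)/3 (degree 2 ≤ 2).
Then R = B(k−1)f/C = (k**2 - 2*k + 2)/(3*k**3 + 2*k**2 + 5*k + 1), so s_k = R(k)·t_k = -2*3**k*(k**2 - 2*k + 2)*factorial(k).
s_(k+1) − s_k = -2*3**k*(3*k**3 + 2*k**2 + 5*k + 1)*factorial(k) = t_k.

Yes. s_k = -2*3**k*(k**2 - 2*k + 2)*factorial(k).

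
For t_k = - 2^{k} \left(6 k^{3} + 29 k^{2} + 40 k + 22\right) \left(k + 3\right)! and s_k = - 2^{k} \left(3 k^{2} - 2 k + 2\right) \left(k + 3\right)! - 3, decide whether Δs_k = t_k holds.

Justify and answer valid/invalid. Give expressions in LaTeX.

s_(k+1) = 2**(k + 1)*(2*k - 3*(k + 1)**2)*factorial(k + 4) - 3
s_(k+1) − s_k = -2**k*(6*k**3 + 29*k**2 + 40*k + 22)*factorial(k + 3)
(s_(k+1) − s_k) − t_k = 0

valid (s_(k+1) − s_k reduces to t_k)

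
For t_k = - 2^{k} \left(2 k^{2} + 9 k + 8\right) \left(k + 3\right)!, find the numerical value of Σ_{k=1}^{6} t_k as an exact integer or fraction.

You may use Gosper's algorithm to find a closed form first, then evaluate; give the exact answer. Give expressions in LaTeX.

Ratio r(k) = 2*(2*k**3 + 21*k**2 + 71*k + 76)/(2*k**2 + 9*k + 8).
So A=2*k + 8 and B=1, with C=k**2 + 9*k/2 + 4.
Need (2*k + 8)·f(k+1) − (1)·f(k) = k**2 + 9*k/2 + 4.
From deg A=1, deg B=0, deg C=2: d=1.
A polynomial solution: f(k) = k/2.
R(k) = B(k−1)·f(k)/C(k) = k/(2*k**2 + 9*k + 8); s_k = R·t_k = -2**k*k*factorial(k + 3).
Verify: -2**k*(2*k**2 + 9*k + 8)*factorial(k + 3) matches t_k.
Evaluate s at k=7 and k=1: -3251404800 and -48; difference -3251404752.

Σ = -3251404752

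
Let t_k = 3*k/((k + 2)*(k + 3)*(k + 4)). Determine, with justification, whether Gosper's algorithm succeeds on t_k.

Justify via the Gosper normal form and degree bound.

Ratio r(k) = (k + 1)*(k + 2)/(k*(k + 5)).
Take A(k)=k + 2, B(k)=k + 5, C(k)=k.
f must satisfy (k + 2)·f(k+1) − (k + 4)·f(k) = k.
Degrees (1,1,1) ⇒ d ≤ 2.
Coefficient equations give f(k) = k*(k - 1)/6.
Certificate R = B(k−1)f/C = (k - 1)*(k + 4)/6 gives s_k = k*(k - 1)/(2*(k + 2)*(k + 3)).
Verify: 3*k/(k**3 + 9*k**2 + 26*k + 24) matches t_k.

Yes. s_k = k*(k - 1)/(2*(k + 2)*(k + 3)).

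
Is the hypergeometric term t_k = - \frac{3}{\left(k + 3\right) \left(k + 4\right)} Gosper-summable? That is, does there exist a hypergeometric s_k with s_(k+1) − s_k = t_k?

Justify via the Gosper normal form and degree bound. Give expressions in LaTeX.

r(k) = (k + 3)/(k + 5) after simplifying.
Factor: A=k + 3; B=k + 5; C=1.
f must satisfy (k + 3)·f(k+1) − (k + 4)·f(k) = 1.
From deg A=1, deg B=1, deg C=0: d=1.
Solving with deg f ≤ 1: f(k) = k/3.
R(k) = B(k−1)·f(k)/C(k) = k*(k + 4)/3; s_k = R·t_k = -k/(k + 3).
Check: Δs_k = -3/(k**2 + 7*k + 12). ✓

Yes. s_k = - \frac{k}{k + 3}.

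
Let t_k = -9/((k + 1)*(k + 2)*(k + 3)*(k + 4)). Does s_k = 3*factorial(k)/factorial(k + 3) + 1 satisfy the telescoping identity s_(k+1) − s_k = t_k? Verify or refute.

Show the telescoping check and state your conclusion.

valid; difference matches t_k

s_(k+1) = 3*factorial(k + 1)/factorial(k + 4) + 1
s_(k+1) − s_k = -9/((k + 1)*(k + 2)*(k + 3)*(k + 4))
(s_(k+1) − s_k) − t_k = 0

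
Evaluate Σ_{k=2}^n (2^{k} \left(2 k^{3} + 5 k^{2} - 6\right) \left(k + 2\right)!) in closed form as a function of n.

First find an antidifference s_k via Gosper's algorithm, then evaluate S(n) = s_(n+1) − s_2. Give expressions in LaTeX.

S(n) = 2^{n + 1} \left(n - 1\right) \left(n + 1\right) \left(n + 3\right)!

The ratio is 2*(k + 3)*(2*(k + 1)**3 + 5*(k + 1)**2 - 6)/(2*k**3 + 5*k**2 - 6).
A = 2*k + 6, B = 1, C = k**3 + 5*k**2/2 - 3.
Need (2*k + 6)·f(k+1) − (1)·f(k) = k**3 + 5*k**2/2 - 3.
deg f ≤ 2 (via 1,0,3).
A polynomial solution: f(k) = k*(k - 2)/2.
Then R = B(k−1)f/C = k*(k - 2)/(2*k**3 + 5*k**2 - 6), so s_k = R(k)·t_k = 2**k*k*(k - 2)*factorial(k + 2).
Δs = 2**k*(2*k**3 + 5*k**2 - 6)*factorial(k + 2), as required.
s_(n+1) = 2**(n + 1)*(n - 1)*(n + 1)*factorial(n + 3) and s_(2) = 0, so S(n) = 2**(n + 1)*(n - 1)*(n + 1)*factorial(n + 3).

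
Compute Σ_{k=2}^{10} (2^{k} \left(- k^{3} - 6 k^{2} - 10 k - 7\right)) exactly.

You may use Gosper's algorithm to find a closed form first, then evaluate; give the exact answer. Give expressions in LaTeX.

r(k) = 2*(k**3 + 9*k**2 + 25*k + 24)/(k**3 + 6*k**2 + 10*k + 7) after simplifying.
So A=2 and B=1, with C=k**3 + 6*k**2 + 10*k + 7.
Solve (2)·f(k+1) − (1)·f(k) = k**3 + 6*k**2 + 10*k + 7.
From deg A=0, deg B=0, deg C=3: d=3.
Solve for f: f(k) = k**3 + 4*k - 3 (degree 3 ≤ 3).
Then R = B(k−1)f/C = (k**3 + 4*k - 3)/(k**3 + 6*k**2 + 10*k + 7), so s_k = R(k)·t_k = 2**k*(-k**3 - 4*k + 3).
Δs = 2**k*(k**3 - 4*k - 2*(k + 1)**3 - 5), as required.
Σ_(k=2)^(10) t_k = s_(11) − s_(2) = -2809856 − (-52) = -2809804.

Σ = -2809804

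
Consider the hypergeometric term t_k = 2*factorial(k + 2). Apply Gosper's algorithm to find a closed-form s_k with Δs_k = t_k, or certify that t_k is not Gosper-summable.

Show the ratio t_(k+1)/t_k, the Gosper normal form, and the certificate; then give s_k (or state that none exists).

Ratio r(k) = k + 3.
So A=k + 3 and B=1, with C=1.
f must satisfy (k + 3)·f(k+1) − (1)·f(k) = 1.
From deg A=1, deg B=0, deg C=0: d=-1.
Bound -1 < 0, so the key equation has no polynomial solution.

not Gosper-summable; s_k does not exist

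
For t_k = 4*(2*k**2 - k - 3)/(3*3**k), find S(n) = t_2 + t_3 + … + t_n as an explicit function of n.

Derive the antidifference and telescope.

S(n) = 3**(-n - 2)*(17*3**n - 12*n**2 - 30*n - 9)

Compute t_(k+1)/t_k: get (k - 2*(k + 1)**2 + 4)/(3*(-2*k**2 + k + 3)).
So A=1/3 and B=1, with C=k**2 - k/2 - 3/2.
Solve (1/3)·f(k+1) − (1)·f(k) = k**2 - k/2 - 3/2.
deg f ≤ 2 (via 0,0,2).
A polynomial solution: f(k) = -3*(4*k**2 + 2*k - 3)/8.
Certificate R = B(k−1)f/C = -3*(4*k**2 + 2*k - 3)/(4*(k + 1)*(2*k - 3)) gives s_k = (-4*k**2 - 2*k + 3)/3**k.
Δs = 4*(2*k**2 - k - 3)/(3*3**k), as required.
Telescope: S(n) = s_(n+1) − s_(2) = 3**(-n - 1)*(-4*n**2 - 10*n - 3) − (-17/9) = 3**(-n - 2)*(17*3**n - 12*n**2 - 30*n - 9).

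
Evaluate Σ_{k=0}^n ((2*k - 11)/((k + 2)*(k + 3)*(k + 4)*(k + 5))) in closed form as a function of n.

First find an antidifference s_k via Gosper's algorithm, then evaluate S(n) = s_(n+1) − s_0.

Compute t_(k+1)/t_k: get (k + 2)*(2*k - 9)/((k + 6)*(2*k - 11)).
Factor: A=k + 2; B=k + 6; C=k - 11/2.
Need (k + 2)·f(k+1) − (k + 5)·f(k) = k - 11/2.
d = 3 from the (1,1,1) case.
A polynomial solution: f(k) = -k*(k**2 + 9*k + 34)/16.
So s_k = (B(k−1)f/C)·t_k = (-k*(k + 5)*(k**2 + 9*k + 34)/(8*(2*k - 11)))·t_k = k*(-k**2 - 9*k - 34)/(8*(k + 2)*(k + 3)*(k + 4)).
Check: Δs_k = (2*k - 11)/(k**4 + 14*k**3 + 71*k**2 + 154*k + 120). ✓
s_(n+1) = (-n**3 - 12*n**2 - 55*n - 44)/(8*(n**3 + 12*n**2 + 47*n + 60)) and s_(0) = 0, so S(n) = (-n**3 - 12*n**2 - 55*n - 44)/(8*(n**3 + 12*n**2 + 47*n + 60)).

S(n) = (-n**3 - 12*n**2 - 55*n - 44)/(8*(n**3 + 12*n**2 + 47*n + 60))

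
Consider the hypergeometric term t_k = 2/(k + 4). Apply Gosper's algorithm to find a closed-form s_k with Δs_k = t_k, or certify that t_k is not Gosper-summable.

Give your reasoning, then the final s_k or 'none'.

none (Gosper's algorithm certifies no s_k)

t_(k+1)/t_k = (k + 4)/(k + 5).
Gosper form: A/B · C(k+1)/C(k) with A=k + 4, B=k + 5, C=1.
Set up (k + 4)·f(k+1) − (k + 4)·f(k) − (1) = 0.
From deg A=1, deg B=1, deg C=0: d=0.
Put f(k) = c0: A·f(k+1) − B(k−1)·f(k) − C = -1; need -1 = 0 — inconsistent ⇒ no f, not summable.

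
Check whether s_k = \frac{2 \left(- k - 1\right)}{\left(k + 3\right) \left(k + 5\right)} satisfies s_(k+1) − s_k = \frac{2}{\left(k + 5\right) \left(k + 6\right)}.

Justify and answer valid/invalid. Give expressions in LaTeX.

s_(k+1) = 2*(-k - 2)/((k + 4)*(k + 6))
s_(k+1) − s_k = 2*(k**2 + 3*k - 6)/(k**4 + 18*k**3 + 119*k**2 + 342*k + 360)
(s_(k+1) − s_k) − t_k = 4*(-2*k - 9)/(k**4 + 18*k**3 + 119*k**2 + 342*k + 360)

Invalid: residual \frac{4 \left(- 2 k - 9\right)}{k^{4} + 18 k^{3} + 119 k^{2} + 342 k + 360} ≠ 0.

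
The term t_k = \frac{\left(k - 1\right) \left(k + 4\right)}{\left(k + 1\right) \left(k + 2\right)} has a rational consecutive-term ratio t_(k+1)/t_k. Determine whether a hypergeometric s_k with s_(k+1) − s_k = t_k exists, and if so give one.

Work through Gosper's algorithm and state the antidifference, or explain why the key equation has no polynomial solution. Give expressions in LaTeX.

The ratio is k*(k + 1)*(k + 5)/((k - 1)*(k + 3)*(k + 4)).
A = k + 1, B = k + 3, C = k**2 + 3*k - 4.
f must satisfy (k + 1)·f(k+1) − (k + 2)·f(k) = k**2 + 3*k - 4.
From deg A=1, deg B=1, deg C=2: d=2.
Solve for f: f(k) = k*(k - 5) (degree 2 ≤ 2).
Certificate R = B(k−1)f/C = k*(k - 5)*(k + 2)/((k - 1)*(k + 4)) gives s_k = k*(k - 5)/(k + 1).
Check: Δs_k = (k**2 + 3*k - 4)/(k**2 + 3*k + 2). ✓

s_k = \frac{k \left(k - 5\right)}{k + 1}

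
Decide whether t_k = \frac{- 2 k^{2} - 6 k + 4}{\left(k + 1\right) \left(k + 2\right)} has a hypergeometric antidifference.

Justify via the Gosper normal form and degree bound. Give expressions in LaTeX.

r(k) = (k + 1)*(3*k + (k + 1)**2 + 1)/((k + 3)*(k**2 + 3*k - 2)) after simplifying.
So A=k + 1 and B=k + 3, with C=k**2 + 3*k - 2.
Set up (k + 1)·f(k+1) − (k + 2)·f(k) − (k**2 + 3*k - 2) = 0.
Degrees (1,1,2) ⇒ d ≤ 2.
Match coefficients ⇒ f(k) = k*(k - 3).
R(k) = B(k−1)·f(k)/C(k) = k*(k - 3)*(k + 2)/(k**2 + 3*k - 2); s_k = R·t_k = 2*k*(3 - k)/(k + 1).
Verify: 2*(-k**2 - 3*k + 2)/(k**2 + 3*k + 2) matches t_k.

Yes. s_k = \frac{2 k \left(3 - k\right)}{k + 1}.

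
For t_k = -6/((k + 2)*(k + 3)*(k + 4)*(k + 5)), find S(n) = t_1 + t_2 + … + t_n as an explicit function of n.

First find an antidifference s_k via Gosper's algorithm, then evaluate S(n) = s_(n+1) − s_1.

S(n) = n*(-n**2 - 12*n - 47)/(30*(n**3 + 12*n**2 + 47*n + 60))

The ratio is (k + 2)/(k + 6).
Take A(k)=k + 2, B(k)=k + 6, C(k)=1.
Key eq: (k + 2)·f(k+1) = (k + 5)·f(k) + (1).
deg f ≤ 3 (via 1,1,0).
Coefficient equations give f(k) = k*(k**2 + 9*k + 26)/72.
Then R = B(k−1)f/C = k*(k + 5)*(k**2 + 9*k + 26)/72, so s_k = R(k)·t_k = k*(-k**2 - 9*k - 26)/(12*(k + 2)*(k + 3)*(k + 4)).
Verify: -6/(k**4 + 14*k**3 + 71*k**2 + 154*k + 120) matches t_k.
s_(n+1) = (-n**3 - 12*n**2 - 47*n - 36)/(12*(n**3 + 12*n**2 + 47*n + 60)) and s_(1) = -1/20, so S(n) = n*(-n**2 - 12*n - 47)/(30*(n**3 + 12*n**2 + 47*n + 60)).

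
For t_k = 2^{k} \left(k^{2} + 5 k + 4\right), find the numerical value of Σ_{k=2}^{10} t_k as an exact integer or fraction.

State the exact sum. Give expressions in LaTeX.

Σ = 270312

Ratio r(k) = 2*(k**2 + 7*k + 10)/(k**2 + 5*k + 4).
Factor: A=2; B=1; C=k**2 + 5*k + 4.
Set up (2)·f(k+1) − (1)·f(k) − (k**2 + 5*k + 4) = 0.
d = 2 from the (0,0,2) case.
Coefficient equations give f(k) = k*(k + 1).
Get s_k = R·t_k = 2**k*k*(k + 1) with R(k) = B(k−1)f(k)/C(k) = k/(k + 4).
s_(k+1) − s_k = 2**k*(k + 1)*(k + 4) = t_k.
Σ_(k=2)^(10) t_k = s_(11) − s_(2) = 270336 − (24) = 270312.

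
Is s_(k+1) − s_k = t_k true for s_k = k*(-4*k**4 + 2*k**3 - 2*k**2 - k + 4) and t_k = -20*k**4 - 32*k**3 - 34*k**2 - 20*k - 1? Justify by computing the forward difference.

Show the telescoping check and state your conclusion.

s_(k+1) = -4*k**5 - 18*k**4 - 34*k**3 - 35*k**2 - 16*k - 1
s_(k+1) − s_k = -20*k**4 - 32*k**3 - 34*k**2 - 20*k - 1
(s_(k+1) − s_k) − t_k = 0

valid (s_(k+1) − s_k reduces to t_k)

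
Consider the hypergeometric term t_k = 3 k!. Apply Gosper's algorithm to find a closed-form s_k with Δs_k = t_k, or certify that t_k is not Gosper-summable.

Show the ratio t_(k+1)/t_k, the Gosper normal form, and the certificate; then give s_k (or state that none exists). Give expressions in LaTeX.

r(k) = k + 1 after simplifying.
So A=k + 1 and B=1, with C=1.
f must satisfy (k + 1)·f(k+1) − (1)·f(k) = 1.
deg f ≤ -1 (via 1,0,0).
deg f ≤ -1 is impossible — no certificate.

none — t_k is not Gosper-summable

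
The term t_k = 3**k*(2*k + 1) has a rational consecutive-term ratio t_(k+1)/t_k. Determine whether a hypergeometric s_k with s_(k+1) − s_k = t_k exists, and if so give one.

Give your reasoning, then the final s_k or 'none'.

s_k = 3**k*(k - 1)

Ratio r(k) = 3*(2*k + 3)/(2*k + 1).
Take A(k)=3, B(k)=1, C(k)=k + 1/2.
Need (3)·f(k+1) − (1)·f(k) = k + 1/2.
deg f ≤ 1 (via 0,0,1).
Match coefficients ⇒ f(k) = (k - 1)/2.
Get s_k = R·t_k = 3**k*(k - 1) with R(k) = B(k−1)f(k)/C(k) = (k - 1)/(2*k + 1).
Δs = 3**k*(2*k + 1), as required.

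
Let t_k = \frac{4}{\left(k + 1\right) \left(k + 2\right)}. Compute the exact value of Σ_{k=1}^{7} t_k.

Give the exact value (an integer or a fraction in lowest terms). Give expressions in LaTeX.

Step 1: r(k) = (k + 1)/(k + 3).
Factor: A=k + 1; B=k + 3; C=1.
Need (k + 1)·f(k+1) − (k + 2)·f(k) = 1.
From deg A=1, deg B=1, deg C=0: d=1.
Solving with deg f ≤ 1: f(k) = k.
So s_k = (B(k−1)f/C)·t_k = (k*(k + 2))·t_k = 4*k/(k + 1).
Check: Δs_k = 4/(k**2 + 3*k + 2). ✓
Σ_(k=1)^(7) t_k = s_(8) − s_(1) = 32/9 − (2) = 14/9.

Σ = 14/9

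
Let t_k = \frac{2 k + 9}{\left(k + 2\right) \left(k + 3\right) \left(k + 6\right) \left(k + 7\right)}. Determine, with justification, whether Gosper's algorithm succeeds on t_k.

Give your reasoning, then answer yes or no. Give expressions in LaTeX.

Yes. s_k = \frac{k \left(k + 8\right)}{12 \left(k^{2} + 8 k + 12\right)}.

Compute t_(k+1)/t_k: get (k + 2)*(k + 6)*(2*k + 11)/((k + 4)*(k + 8)*(2*k + 9)).
So A=k + 2 and B=k + 8, with C=k**3 + 27*k**2/2 + 121*k/2 + 90.
Solve (k + 2)·f(k+1) − (k + 7)·f(k) = k**3 + 27*k**2/2 + 121*k/2 + 90.
From deg A=1, deg B=1, deg C=3: d=5.
A polynomial solution: f(k) = k*(k + 3)*(k + 4)*(k + 5)*(k + 8)/24.
Certificate R = B(k−1)f/C = k*(k + 3)*(k + 7)*(k + 8)/(12*(2*k + 9)) gives s_k = k*(k + 8)/(12*(k**2 + 8*k + 12)).
s_(k+1) − s_k = (2*k + 9)/(k**4 + 18*k**3 + 113*k**2 + 288*k + 252) = t_k.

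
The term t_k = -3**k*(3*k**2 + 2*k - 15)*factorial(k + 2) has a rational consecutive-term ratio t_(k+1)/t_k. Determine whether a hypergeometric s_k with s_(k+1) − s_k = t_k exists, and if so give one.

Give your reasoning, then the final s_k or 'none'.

s_k = -3**k*(k - 3)*factorial(k + 2)

Compute t_(k+1)/t_k: get 3*(3*k**3 + 17*k**2 + 14*k - 30)/(3*k**2 + 2*k - 15).
Gosper form: A/B · C(k+1)/C(k) with A=3*k + 9, B=1, C=k**2 + 2*k/3 - 5.
f must satisfy (3*k + 9)·f(k+1) − (1)·f(k) = k**2 + 2*k/3 - 5.
d = 1 from the (1,0,2) case.
Coefficient equations give f(k) = (k - 3)/3.
Then R = B(k−1)f/C = (k - 3)/(3*k**2 + 2*k - 15), so s_k = R(k)·t_k = -3**k*(k - 3)*factorial(k + 2).
Verify: -3**k*(3*k**2 + 2*k - 15)*factorial(k + 2) matches t_k.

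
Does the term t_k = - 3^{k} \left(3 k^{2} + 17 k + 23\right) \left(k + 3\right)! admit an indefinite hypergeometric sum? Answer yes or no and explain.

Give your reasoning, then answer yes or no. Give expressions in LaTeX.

Compute t_(k+1)/t_k: get 3*(3*k**3 + 35*k**2 + 135*k + 172)/(3*k**2 + 17*k + 23).
Factor: A=3*k + 12; B=1; C=k**2 + 17*k/3 + 23/3.
Key eq: (3*k + 12)·f(k+1) = (1)·f(k) + (k**2 + 17*k/3 + 23/3).
Degrees (1,0,2) ⇒ d ≤ 1.
A polynomial solution: f(k) = (k + 1)/3.
So s_k = (B(k−1)f/C)·t_k = ((k + 1)/(3*k**2 + 17*k + 23))·t_k = -3**k*(k + 1)*factorial(k + 3).
Δs = -3**k*(3*k**2 + 17*k + 23)*factorial(k + 3), as required.

Yes. s_k = - 3^{k} \left(k + 1\right) \left(k + 3\right)!.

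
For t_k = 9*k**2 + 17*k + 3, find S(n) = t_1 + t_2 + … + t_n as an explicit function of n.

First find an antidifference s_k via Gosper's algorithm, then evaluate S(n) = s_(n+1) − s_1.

Ratio r(k) = (9*k**2 + 35*k + 29)/(9*k**2 + 17*k + 3).
Take A(k)=1, B(k)=1, C(k)=k**2 + 17*k/9 + 1/3.
Set up (1)·f(k+1) − (1)·f(k) − (k**2 + 17*k/9 + 1/3) = 0.
From deg A=0, deg B=0, deg C=2: d=3.
Solve for f: f(k) = k*(k + 2)*(3*k - 2)/9 (degree 3 ≤ 3).
R(k) = B(k−1)·f(k)/C(k) = k*(k + 2)*(3*k - 2)/(9*k**2 + 17*k + 3); s_k = R·t_k = k*(3*k**2 + 4*k - 4).
Verify: 9*k**2 + 17*k + 3 matches t_k.
s_(n+1) = 3*n**3 + 13*n**2 + 13*n + 3 and s_(1) = 3, so S(n) = n*(3*n**2 + 13*n + 13).

S(n) = n*(3*n**2 + 13*n + 13)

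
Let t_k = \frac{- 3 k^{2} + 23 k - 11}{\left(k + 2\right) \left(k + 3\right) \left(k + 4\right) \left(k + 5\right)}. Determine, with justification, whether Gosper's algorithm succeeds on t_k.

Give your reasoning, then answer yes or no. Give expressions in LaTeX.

Yes. s_k = \frac{k \left(- k^{2} + 15 k - 58\right)}{8 \left(k + 2\right) \left(k + 3\right) \left(k + 4\right)}.

Step 1: r(k) = -(k + 2)*(23*k - 3*(k + 1)**2 + 12)/((k + 6)*(3*k**2 - 23*k + 11)).
Take A(k)=k + 2, B(k)=k + 6, C(k)=k**2 - 23*k/3 + 11/3.
Set up (k + 2)·f(k+1) − (k + 5)·f(k) − (k**2 - 23*k/3 + 11/3) = 0.
From deg A=1, deg B=1, deg C=2: d=3.
A polynomial solution: f(k) = k*(k**2 - 15*k + 58)/24.
So s_k = (B(k−1)f/C)·t_k = (k*(k + 5)*(k**2 - 15*k + 58)/(8*(3*k**2 - 23*k + 11)))·t_k = k*(-k**2 + 15*k - 58)/(8*(k + 2)*(k + 3)*(k + 4)).
Δs = (-3*k**2 + 23*k - 11)/(k**4 + 14*k**3 + 71*k**2 + 154*k + 120), as required.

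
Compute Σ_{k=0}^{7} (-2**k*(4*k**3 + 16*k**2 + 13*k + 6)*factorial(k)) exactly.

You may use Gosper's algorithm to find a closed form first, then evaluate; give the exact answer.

r(k) = 2*(4*k**4 + 32*k**3 + 85*k**2 + 96*k + 39)/(4*k**3 + 16*k**2 + 13*k + 6) after simplifying.
A = 2*k + 2, B = 1, C = k**3 + 4*k**2 + 13*k/4 + 3/2.
Key eq: (2*k + 2)·f(k+1) = (1)·f(k) + (k**3 + 4*k**2 + 13*k/4 + 3/2).
Bound: deg f ≤ 2.
Coefficient equations give f(k) = (2*k**2 + 3*k - 4)/4.
Then R = B(k−1)f/C = (2*k**2 + 3*k - 4)/(4*k**3 + 16*k**2 + 13*k + 6), so s_k = R(k)·t_k = -2**k*(2*k**2 + 3*k - 4)*factorial(k).
Check: Δs_k = -2**k*(4*k**3 + 16*k**2 + 13*k + 6)*factorial(k). ✓
Evaluate s at k=8 and k=0: -1527644160 and 4; difference -1527644164.

Σ = -1527644164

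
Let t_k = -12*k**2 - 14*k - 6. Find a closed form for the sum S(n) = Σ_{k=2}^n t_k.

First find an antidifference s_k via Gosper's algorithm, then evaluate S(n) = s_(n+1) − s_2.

S(n) = -4*n**3 - 13*n**2 - 15*n + 32

The ratio is (6*k**2 + 19*k + 16)/(6*k**2 + 7*k + 3).
Normal form (A,B,C) = (1, 1, k**2 + 7*k/6 + 1/2).
f must satisfy (1)·f(k+1) − (1)·f(k) = k**2 + 7*k/6 + 1/2.
Degrees (0,0,2) ⇒ d ≤ 3.
Solve for f: f(k) = k*(4*k**2 + k + 1)/12 (degree 3 ≤ 3).
Get s_k = R·t_k = k*(-4*k**2 - k - 1) with R(k) = B(k−1)f(k)/C(k) = k*(4*k**2 + k + 1)/(2*(6*k**2 + 7*k + 3)).
Verify: -12*k**2 - 14*k - 6 matches t_k.
Evaluate: s_(n+1) = -4*n**3 - 13*n**2 - 15*n - 6; subtract s_(2) = -38 ⇒ S(n) = -4*n**3 - 13*n**2 - 15*n + 32.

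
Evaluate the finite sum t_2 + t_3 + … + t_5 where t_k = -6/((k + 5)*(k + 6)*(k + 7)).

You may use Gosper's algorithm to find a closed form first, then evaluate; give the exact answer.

t_(k+1)/t_k = (k + 5)/(k + 8).
Gosper form: A/B · C(k+1)/C(k) with A=k + 5, B=k + 8, C=1.
Solve (k + 5)·f(k+1) − (k + 7)·f(k) = 1.
Degrees (1,1,0) ⇒ d ≤ 2.
Solving with deg f ≤ 2: f(k) = k*(k + 11)/60.
Get s_k = R·t_k = k*(-k - 11)/(10*(k + 5)*(k + 6)) with R(k) = B(k−1)f(k)/C(k) = k*(k + 7)*(k + 11)/60.
Δs = -6/(k**3 + 18*k**2 + 107*k + 210), as required.
Sum = s_(6) − s_(2); s_(6) = -17/220, s_(2) = -13/280 ⇒ -19/616.

Σ = -19/616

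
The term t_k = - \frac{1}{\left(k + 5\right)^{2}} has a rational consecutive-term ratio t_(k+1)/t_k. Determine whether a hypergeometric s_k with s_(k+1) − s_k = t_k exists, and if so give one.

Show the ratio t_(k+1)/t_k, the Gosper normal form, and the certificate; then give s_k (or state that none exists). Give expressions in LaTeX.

not Gosper-summable; s_k does not exist

t_(k+1)/t_k = (k + 5)**2/(k + 6)**2.
Factor: A=k**2 + 10*k + 25; B=k**2 + 12*k + 36; C=1.
Solve (k**2 + 10*k + 25)·f(k+1) − (k**2 + 10*k + 25)·f(k) = 1.
Bound: deg f ≤ 0.
Generic f = c0 gives residual -1; -1 = 0 cannot hold, so t_k is not Gosper-summable.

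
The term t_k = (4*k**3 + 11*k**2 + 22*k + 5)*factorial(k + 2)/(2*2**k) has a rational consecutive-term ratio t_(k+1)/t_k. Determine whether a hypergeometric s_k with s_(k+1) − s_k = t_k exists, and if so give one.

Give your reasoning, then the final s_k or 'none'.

t_(k+1)/t_k = (4*k**4 + 35*k**3 + 125*k**2 + 210*k + 126)/(2*(4*k**3 + 11*k**2 + 22*k + 5)).
So A=k/2 + 3/2 and B=1, with C=k**3 + 11*k**2/4 + 11*k/2 + 5/4.
f must satisfy (k/2 + 3/2)·f(k+1) − (1)·f(k) = k**3 + 11*k**2/4 + 11*k/2 + 5/4.
d = 2 from the (1,0,3) case.
Solving with deg f ≤ 2: f(k) = (4*k**2 - k - 4)/2.
Then R = B(k−1)f/C = 2*(4*k**2 - k - 4)/(4*k**3 + 11*k**2 + 22*k + 5), so s_k = R(k)·t_k = (4*k**2 - k - 4)*factorial(k + 2)/2**k.
Δs = (4*k**3 + 11*k**2 + 22*k + 5)*factorial(k + 2)/(2*2**k), as required.

s_k = (4*k**2 - k - 4)*factorial(k + 2)/2**k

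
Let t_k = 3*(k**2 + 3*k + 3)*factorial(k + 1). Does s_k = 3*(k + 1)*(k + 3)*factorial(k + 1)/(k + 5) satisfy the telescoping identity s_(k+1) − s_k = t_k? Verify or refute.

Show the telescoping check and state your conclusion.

Invalid: residual -6*(k**3 + 8*k**2 + 17*k + 14)*factorial(k + 1)/((k + 5)*(k + 6)) ≠ 0.

s_(k+1) = 3*(k + 2)*(k + 4)*factorial(k + 2)/(k + 6)
s_(k+1) − s_k = 3*(k**4 + 12*k**3 + 50*k**2 + 89*k + 62)*factorial(k + 1)/((k + 5)*(k + 6))
(s_(k+1) − s_k) − t_k = -6*(k**3 + 8*k**2 + 17*k + 14)*factorial(k + 1)/((k + 5)*(k + 6))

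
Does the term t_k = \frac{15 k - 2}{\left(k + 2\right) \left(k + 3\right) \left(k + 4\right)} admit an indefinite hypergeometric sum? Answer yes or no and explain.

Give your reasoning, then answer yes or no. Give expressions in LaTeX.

t_(k+1)/t_k = (k + 2)*(15*k + 13)/((k + 5)*(15*k - 2)).
Normal form (A,B,C) = (k + 2, k + 5, k - 2/15).
f must satisfy (k + 2)·f(k+1) − (k + 4)·f(k) = k - 2/15.
From deg A=1, deg B=1, deg C=1: d=2.
Solve for f: f(k) = k*(7*k - 10)/45 (degree 2 ≤ 2).
Certificate R = B(k−1)f/C = k*(k + 4)*(7*k - 10)/(3*(15*k - 2)) gives s_k = k*(7*k - 10)/(3*(k + 2)*(k + 3)).
s_(k+1) − s_k = (15*k - 2)/(k**3 + 9*k**2 + 26*k + 24) = t_k.

Yes. s_k = \frac{k \left(7 k - 10\right)}{3 \left(k + 2\right) \left(k + 3\right)}.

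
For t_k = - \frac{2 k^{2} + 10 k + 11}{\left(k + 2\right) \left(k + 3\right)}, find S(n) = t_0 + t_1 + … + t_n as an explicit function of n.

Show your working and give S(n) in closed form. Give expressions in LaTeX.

S(n) = \frac{- 4 n^{2} - 15 n - 11}{2 \left(n + 3\right)}

Ratio r(k) = (k + 2)*(10*k + 2*(k + 1)**2 + 21)/((k + 4)*(2*k**2 + 10*k + 11)).
Normal form (A,B,C) = (k + 2, k + 4, k**2 + 5*k + 11/2).
f must satisfy (k + 2)·f(k+1) − (k + 3)·f(k) = k**2 + 5*k + 11/2.
From deg A=1, deg B=1, deg C=2: d=2.
Solving with deg f ≤ 2: f(k) = k*(4*k + 7)/4.
R(k) = B(k−1)·f(k)/C(k) = k*(k + 3)*(4*k + 7)/(2*(2*k**2 + 10*k + 11)); s_k = R·t_k = k*(-4*k - 7)/(2*(k + 2)).
Verify: (-2*k**2 - 10*k - 11)/(k**2 + 5*k + 6) matches t_k.
Telescope: S(n) = s_(n+1) − s_(0) = (-4*n**2 - 15*n - 11)/(2*(n + 3)) − (0) = (-4*n**2 - 15*n - 11)/(2*(n + 3)).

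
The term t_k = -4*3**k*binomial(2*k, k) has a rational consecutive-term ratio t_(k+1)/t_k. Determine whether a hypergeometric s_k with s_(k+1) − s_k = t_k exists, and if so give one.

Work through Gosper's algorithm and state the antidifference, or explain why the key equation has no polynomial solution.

Step 1: r(k) = 6*(2*k + 1)/(k + 1).
So A=12*k + 6 and B=k + 1, with C=1.
f must satisfy (12*k + 6)·f(k+1) − (k)·f(k) = 1.
d = -1 from the (1,1,0) case.
deg f ≤ -1 is impossible — no certificate.

no hypergeometric antidifference exists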